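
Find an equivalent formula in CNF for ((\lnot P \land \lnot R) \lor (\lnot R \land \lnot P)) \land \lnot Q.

((\lnot P \land \lnot R) \lor (\lnot R \land \lnot P)) \land \lnot Q
≡ (\lnot P \lor \lnot R) \land (\lnot P \lor \lnot P) \land (\lnot R \lor \lnot R) \land (\lnot R \lor \lnot P) \land \lnot Q   — distribute \lor over \land
≡ \lnot P \land \lnot R \land \lnot Q   — simplify

\lnot P \land \lnot R \land \lnot Q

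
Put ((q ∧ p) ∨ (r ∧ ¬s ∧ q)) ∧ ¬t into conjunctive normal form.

((q ∧ p) ∨ (r ∧ ¬s ∧ q)) ∧ ¬t
= (q ∨ r) ∧ (q ∨ ¬s) ∧ (q ∨ q) ∧ (p ∨ r) ∧ (p ∨ ¬s) ∧ (p ∨ q) ∧ ¬t   — distribute ∨ over ∧
= q ∧ (p ∨ r) ∧ (p ∨ ¬s) ∧ ¬t   — simplify

q ∧ (p ∨ r) ∧ (p ∨ ¬s) ∧ ¬t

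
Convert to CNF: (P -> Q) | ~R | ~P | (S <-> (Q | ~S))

(P -> Q) | ~R | ~P | (S <-> (Q | ~S))
⇔ ~P | Q | ~R | ~P | (S <-> (Q | ~S))   [eliminate ->]
⇔ ~P | Q | ~R | ~P | ((S -> (Q | ~S)) & ((Q | ~S) -> S))   [eliminate <->]
⇔ ~P | Q | ~R | ~P | ((~S | Q | ~S) & ((Q | ~S) -> S))   [eliminate ->]
⇔ ~P | Q | ~R | ~P | ((~S | Q | ~S) & (~(Q | ~S) | S))   [eliminate ->]
⇔ ~P | Q | ~R | ~P | ((~S | Q | ~S) & ((~Q & ~~S) | S))   [De Morgan]
⇔ ~P | Q | ~R | ~P | ((~S | Q | ~S) & ((~Q & S) | S))   [double negation]
⇔ (~P | Q | ~R | ~P | ~S | Q | ~S) & (~P | Q | ~R | ~P | ~Q | S) & (~P | Q | ~R | ~P | S | S)   [distribute | over &]
⇔ (~P | Q | ~R | ~S) & (~P | Q | ~R | S)   [simplify]

(~P | Q | ~R | ~S) & (~P | Q | ~R | S)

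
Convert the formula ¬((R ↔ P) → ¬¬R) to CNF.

(¬P ∨ R) ∧ ¬R

¬((R ↔ P) → ¬¬R)
⇔ ¬(¬(R ↔ P) ∨ ¬¬R)   [eliminate →]
⇔ ¬(¬((R → P) ∧ (P → R)) ∨ ¬¬R)   [eliminate ↔]
⇔ ¬(¬((¬R ∨ P) ∧ (P → R)) ∨ ¬¬R)   [eliminate →]
⇔ ¬(¬((¬R ∨ P) ∧ (¬P ∨ R)) ∨ ¬¬R)   [eliminate →]
⇔ ¬¬((¬R ∨ P) ∧ (¬P ∨ R)) ∧ ¬¬¬R   [De Morgan]
⇔ (¬R ∨ P) ∧ (¬P ∨ R) ∧ ¬¬¬R   [double negation]
⇔ (¬R ∨ P) ∧ (¬P ∨ R) ∧ ¬R   [double negation]
⇔ (¬P ∨ R) ∧ ¬R   [simplify]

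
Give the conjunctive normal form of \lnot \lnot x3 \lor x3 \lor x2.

x3 \lor x2

\lnot \lnot x3 \lor x3 \lor x2
= x3 \lor x3 \lor x2   [double negation]
= x3 \lor x2   [simplify]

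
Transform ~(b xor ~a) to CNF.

~(b xor ~a)
≡ ~((b | ~a) & ~(b & ~a))   [expand xor]
≡ ~(b | ~a) | ~~(b & ~a)   [De Morgan]
≡ (~b & ~~a) | ~~(b & ~a)   [De Morgan]
≡ (~b & a) | ~~(b & ~a)   [double negation]
≡ (~b & a) | (b & ~a)   [double negation]
≡ (~b | b) & (~b | ~a) & (a | b) & (a | ~a)   [distribute | over &]
≡ (~b | ~a) & (a | b)   [simplify]

(~b | ~a) & (a | b)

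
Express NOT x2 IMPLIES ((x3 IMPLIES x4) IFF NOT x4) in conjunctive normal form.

NOT x2 IMPLIES ((x3 IMPLIES x4) IFF NOT x4)
= NOT NOT x2 OR ((x3 IMPLIES x4) IFF NOT x4)
= NOT NOT x2 OR (((x3 IMPLIES x4) IMPLIES NOT x4) AND (NOT x4 IMPLIES (x3 IMPLIES x4)))
= NOT NOT x2 OR ((NOT (x3 IMPLIES x4) OR NOT x4) AND (NOT x4 IMPLIES (x3 IMPLIES x4)))
= NOT NOT x2 OR ((NOT (NOT x3 OR x4) OR NOT x4) AND (NOT x4 IMPLIES (x3 IMPLIES x4)))
= NOT NOT x2 OR ((NOT (NOT x3 OR x4) OR NOT x4) AND (NOT NOT x4 OR (x3 IMPLIES x4)))
= NOT NOT x2 OR ((NOT (NOT x3 OR x4) OR NOT x4) AND (NOT NOT x4 OR NOT x3 OR x4))
= x2 OR ((NOT (NOT x3 OR x4) OR NOT x4) AND (NOT NOT x4 OR NOT x3 OR x4))
= x2 OR (((NOT NOT x3 AND NOT x4) OR NOT x4) AND (NOT NOT x4 OR NOT x3 OR x4))
= x2 OR (((x3 AND NOT x4) OR NOT x4) AND (NOT NOT x4 OR NOT x3 OR x4))
= x2 OR (((x3 AND NOT x4) OR NOT x4) AND (x4 OR NOT x3 OR x4))
= (x2 OR x3 OR NOT x4) AND (x2 OR NOT x4 OR NOT x4) AND (x2 OR x4 OR NOT x3 OR x4)
= (x2 OR NOT x4) AND (x2 OR x4 OR NOT x3)

(x2 OR NOT x4) AND (x2 OR x4 OR NOT x3)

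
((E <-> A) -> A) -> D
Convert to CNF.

((E <-> A) -> A) -> D
≡ ~((E <-> A) -> A) | D   [eliminate ->]
≡ ~(~(E <-> A) | A) | D   [eliminate ->]
≡ ~(~((E -> A) & (A -> E)) | A) | D   [eliminate <->]
≡ ~(~((~E | A) & (A -> E)) | A) | D   [eliminate ->]
≡ ~(~((~E | A) & (~A | E)) | A) | D   [eliminate ->]
≡ (~~((~E | A) & (~A | E)) & ~A) | D   [De Morgan]
≡ ((~E | A) & (~A | E) & ~A) | D   [double negation]
≡ (~E | A | D) & (~A | E | D) & (~A | D)   [distribute | over &]
≡ (~E | A | D) & (~A | D)   [simplify]

(~E | A | D) & (~A | D)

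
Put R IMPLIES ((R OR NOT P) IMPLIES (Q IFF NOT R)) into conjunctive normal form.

NOT R OR NOT Q

R IMPLIES ((R OR NOT P) IMPLIES (Q IFF NOT R))
= NOT R OR ((R OR NOT P) IMPLIES (Q IFF NOT R))   — eliminate IMPLIES
= NOT R OR NOT (R OR NOT P) OR (Q IFF NOT R)   — eliminate IMPLIES
= NOT R OR NOT (R OR NOT P) OR ((Q IMPLIES NOT R) AND (NOT R IMPLIES Q))   — eliminate IFF
= NOT R OR NOT (R OR NOT P) OR ((NOT Q OR NOT R) AND (NOT R IMPLIES Q))   — eliminate IMPLIES
= NOT R OR NOT (R OR NOT P) OR ((NOT Q OR NOT R) AND (NOT NOT R OR Q))   — eliminate IMPLIES
= NOT R OR (NOT R AND NOT NOT P) OR ((NOT Q OR NOT R) AND (NOT NOT R OR Q))   — De Morgan
= NOT R OR (NOT R AND P) OR ((NOT Q OR NOT R) AND (NOT NOT R OR Q))   — double negation
= NOT R OR (NOT R AND P) OR ((NOT Q OR NOT R) AND (R OR Q))   — double negation
= (NOT R OR NOT R OR NOT Q OR NOT R) AND (NOT R OR NOT R OR R OR Q) AND (NOT R OR P OR NOT Q OR NOT R) AND (NOT R OR P OR R OR Q)   — distribute OR over AND
= NOT R OR NOT Q   — simplify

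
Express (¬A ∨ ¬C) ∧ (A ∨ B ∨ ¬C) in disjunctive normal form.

(¬A ∧ B) ∨ ¬C

(¬A ∨ ¬C) ∧ (A ∨ B ∨ ¬C)
⇔ (¬A ∧ A) ∨ (¬A ∧ B) ∨ (¬A ∧ ¬C) ∨ (¬C ∧ A) ∨ (¬C ∧ B) ∨ (¬C ∧ ¬C)   [distribute ∧ over ∨]
⇔ (¬A ∧ B) ∨ ¬C   [simplify]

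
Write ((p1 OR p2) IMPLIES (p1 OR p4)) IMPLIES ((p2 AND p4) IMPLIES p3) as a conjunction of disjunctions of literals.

((p1 OR p2) IMPLIES (p1 OR p4)) IMPLIES ((p2 AND p4) IMPLIES p3)
= NOT ((p1 OR p2) IMPLIES (p1 OR p4)) OR ((p2 AND p4) IMPLIES p3)   [eliminate IMPLIES]
= NOT (NOT (p1 OR p2) OR p1 OR p4) OR ((p2 AND p4) IMPLIES p3)   [eliminate IMPLIES]
= NOT (NOT (p1 OR p2) OR p1 OR p4) OR NOT (p2 AND p4) OR p3   [eliminate IMPLIES]
= (NOT NOT (p1 OR p2) AND NOT p1 AND NOT p4) OR NOT (p2 AND p4) OR p3   [De Morgan]
= ((p1 OR p2) AND NOT p1 AND NOT p4) OR NOT (p2 AND p4) OR p3   [double negation]
= ((p1 OR p2) AND NOT p1 AND NOT p4) OR NOT p2 OR NOT p4 OR p3   [De Morgan]
= (p1 OR p2 OR NOT p2 OR NOT p4 OR p3) AND (NOT p1 OR NOT p2 OR NOT p4 OR p3) AND (NOT p4 OR NOT p2 OR NOT p4 OR p3)   [distribute OR over AND]
= NOT p4 OR NOT p2 OR p3   [simplify]

NOT p4 OR NOT p2 OR p3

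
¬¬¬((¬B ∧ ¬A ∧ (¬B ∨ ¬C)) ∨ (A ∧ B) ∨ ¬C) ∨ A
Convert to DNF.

(B ∧ ¬A ∧ C) ∨ A

¬¬¬((¬B ∧ ¬A ∧ (¬B ∨ ¬C)) ∨ (A ∧ B) ∨ ¬C) ∨ A
= ¬((¬B ∧ ¬A ∧ (¬B ∨ ¬C)) ∨ (A ∧ B) ∨ ¬C) ∨ A   (double negation)
= (¬(¬B ∧ ¬A ∧ (¬B ∨ ¬C)) ∧ ¬(A ∧ B) ∧ ¬¬C) ∨ A   (De Morgan)
= ((¬¬B ∨ ¬¬A ∨ ¬(¬B ∨ ¬C)) ∧ ¬(A ∧ B) ∧ ¬¬C) ∨ A   (De Morgan)
= ((B ∨ ¬¬A ∨ ¬(¬B ∨ ¬C)) ∧ ¬(A ∧ B) ∧ ¬¬C) ∨ A   (double negation)
= ((B ∨ A ∨ ¬(¬B ∨ ¬C)) ∧ ¬(A ∧ B) ∧ ¬¬C) ∨ A   (double negation)
= ((B ∨ A ∨ (¬¬B ∧ ¬¬C)) ∧ ¬(A ∧ B) ∧ ¬¬C) ∨ A   (De Morgan)
= ((B ∨ A ∨ (B ∧ ¬¬C)) ∧ ¬(A ∧ B) ∧ ¬¬C) ∨ A   (double negation)
= ((B ∨ A ∨ (B ∧ C)) ∧ ¬(A ∧ B) ∧ ¬¬C) ∨ A   (double negation)
= ((B ∨ A ∨ (B ∧ C)) ∧ (¬A ∨ ¬B) ∧ ¬¬C) ∨ A   (De Morgan)
= ((B ∨ A ∨ (B ∧ C)) ∧ (¬A ∨ ¬B) ∧ C) ∨ A   (double negation)
= (B ∧ ¬A ∧ C) ∨ (B ∧ ¬B ∧ C) ∨ (A ∧ ¬A ∧ C) ∨ (A ∧ ¬B ∧ C) ∨ (B ∧ C ∧ ¬A ∧ C) ∨ (B ∧ C ∧ ¬B ∧ C) ∨ A   (distribute ∧ over ∨)
= (B ∧ ¬A ∧ C) ∨ A   (simplify)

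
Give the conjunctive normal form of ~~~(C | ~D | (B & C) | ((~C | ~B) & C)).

~C & D

~~~(C | ~D | (B & C) | ((~C | ~B) & C))
= ~(C | ~D | (B & C) | ((~C | ~B) & C))   — double negation
= ~C & ~~D & ~(B & C) & ~((~C | ~B) & C)   — De Morgan
= ~C & D & ~(B & C) & ~((~C | ~B) & C)   — double negation
= ~C & D & (~B | ~C) & ~((~C | ~B) & C)   — De Morgan
= ~C & D & (~B | ~C) & (~(~C | ~B) | ~C)   — De Morgan
= ~C & D & (~B | ~C) & ((~~C & ~~B) | ~C)   — De Morgan
= ~C & D & (~B | ~C) & ((C & ~~B) | ~C)   — double negation
= ~C & D & (~B | ~C) & ((C & B) | ~C)   — double negation
= ~C & D & (~B | ~C) & (C | ~C) & (B | ~C)   — distribute | over &
= ~C & D   — simplify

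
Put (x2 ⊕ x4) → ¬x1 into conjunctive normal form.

(x2 ⊕ x4) → ¬x1
= ¬(x2 ⊕ x4) ∨ ¬x1   (eliminate →)
= ¬((x2 ∨ x4) ∧ ¬(x2 ∧ x4)) ∨ ¬x1   (expand ⊕)
= ¬(x2 ∨ x4) ∨ ¬¬(x2 ∧ x4) ∨ ¬x1   (De Morgan)
= (¬x2 ∧ ¬x4) ∨ ¬¬(x2 ∧ x4) ∨ ¬x1   (De Morgan)
= (¬x2 ∧ ¬x4) ∨ (x2 ∧ x4) ∨ ¬x1   (double negation)
= (¬x2 ∨ x2 ∨ ¬x1) ∧ (¬x2 ∨ x4 ∨ ¬x1) ∧ (¬x4 ∨ x2 ∨ ¬x1) ∧ (¬x4 ∨ x4 ∨ ¬x1)   (distribute ∨ over ∧)
= (¬x2 ∨ x4 ∨ ¬x1) ∧ (¬x4 ∨ x2 ∨ ¬x1)   (simplify)

(¬x2 ∨ x4 ∨ ¬x1) ∧ (¬x4 ∨ x2 ∨ ¬x1)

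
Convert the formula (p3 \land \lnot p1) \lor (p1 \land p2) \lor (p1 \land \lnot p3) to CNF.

(p3 \land \lnot p1) \lor (p1 \land p2) \lor (p1 \land \lnot p3)
⇔ (p3 \lor p1 \lor p1) \land (p3 \lor p1 \lor \lnot p3) \land (p3 \lor p2 \lor p1) \land (p3 \lor p2 \lor \lnot p3) \land (\lnot p1 \lor p1 \lor p1) \land (\lnot p1 \lor p1 \lor \lnot p3) \land (\lnot p1 \lor p2 \lor p1) \land (\lnot p1 \lor p2 \lor \lnot p3)   [distribute \lor over \land]
⇔ (p3 \lor p1) \land (\lnot p1 \lor p2 \lor \lnot p3)   [simplify]

(p3 \lor p1) \land (\lnot p1 \lor p2 \lor \lnot p3)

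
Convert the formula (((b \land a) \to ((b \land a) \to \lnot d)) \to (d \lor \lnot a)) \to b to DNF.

(((b \land a) \to ((b \land a) \to \lnot d)) \to (d \lor \lnot a)) \to b
≡ \lnot (((b \land a) \to ((b \land a) \to \lnot d)) \to (d \lor \lnot a)) \lor b   — eliminate \to
≡ \lnot (\lnot ((b \land a) \to ((b \land a) \to \lnot d)) \lor d \lor \lnot a) \lor b   — eliminate \to
≡ \lnot (\lnot (\lnot (b \land a) \lor ((b \land a) \to \lnot d)) \lor d \lor \lnot a) \lor b   — eliminate \to
≡ \lnot (\lnot (\lnot (b \land a) \lor \lnot (b \land a) \lor \lnot d) \lor d \lor \lnot a) \lor b   — eliminate \to
≡ (\lnot \lnot (\lnot (b \land a) \lor \lnot (b \land a) \lor \lnot d) \land \lnot d \land \lnot \lnot a) \lor b   — De Morgan
≡ ((\lnot (b \land a) \lor \lnot (b \land a) \lor \lnot d) \land \lnot d \land \lnot \lnot a) \lor b   — double negation
≡ ((\lnot b \lor \lnot a \lor \lnot (b \land a) \lor \lnot d) \land \lnot d \land \lnot \lnot a) \lor b   — De Morgan
≡ ((\lnot b \lor \lnot a \lor \lnot b \lor \lnot a \lor \lnot d) \land \lnot d \land \lnot \lnot a) \lor b   — De Morgan
≡ ((\lnot b \lor \lnot a \lor \lnot b \lor \lnot a \lor \lnot d) \land \lnot d \land a) \lor b   — double negation
≡ (\lnot b \land \lnot d \land a) \lor (\lnot a \land \lnot d \land a) \lor (\lnot b \land \lnot d \land a) \lor (\lnot a \land \lnot d \land a) \lor (\lnot d \land \lnot d \land a) \lor b   — distribute \land over \lor
≡ (\lnot d \land a) \lor b   — simplify

(\lnot d \land a) \lor b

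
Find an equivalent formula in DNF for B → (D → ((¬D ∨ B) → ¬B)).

¬B ∨ ¬D

B → (D → ((¬D ∨ B) → ¬B))
⇔ ¬B ∨ (D → ((¬D ∨ B) → ¬B))   [eliminate →]
⇔ ¬B ∨ ¬D ∨ ((¬D ∨ B) → ¬B)   [eliminate →]
⇔ ¬B ∨ ¬D ∨ ¬(¬D ∨ B) ∨ ¬B   [eliminate →]
⇔ ¬B ∨ ¬D ∨ (¬¬D ∧ ¬B) ∨ ¬B   [De Morgan]
⇔ ¬B ∨ ¬D ∨ (D ∧ ¬B) ∨ ¬B   [double negation]
⇔ ¬B ∨ ¬D   [simplify]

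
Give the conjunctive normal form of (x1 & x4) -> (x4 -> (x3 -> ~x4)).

(x1 & x4) -> (x4 -> (x3 -> ~x4))
≡ ~(x1 & x4) | (x4 -> (x3 -> ~x4))   [eliminate ->]
≡ ~(x1 & x4) | ~x4 | (x3 -> ~x4)   [eliminate ->]
≡ ~(x1 & x4) | ~x4 | ~x3 | ~x4   [eliminate ->]
≡ ~x1 | ~x4 | ~x4 | ~x3 | ~x4   [De Morgan]
≡ ~x1 | ~x4 | ~x3   [simplify]

~x1 | ~x4 | ~x3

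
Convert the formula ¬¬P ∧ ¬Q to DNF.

P ∧ ¬Q

¬¬P ∧ ¬Q
⇔ P ∧ ¬Q   [double negation]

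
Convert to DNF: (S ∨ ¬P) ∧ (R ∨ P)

(S ∧ R) ∨ (S ∧ P) ∨ (¬P ∧ R)

(S ∨ ¬P) ∧ (R ∨ P)
⇔ (S ∧ R) ∨ (S ∧ P) ∨ (¬P ∧ R) ∨ (¬P ∧ P)
⇔ (S ∧ R) ∨ (S ∧ P) ∨ (¬P ∧ R)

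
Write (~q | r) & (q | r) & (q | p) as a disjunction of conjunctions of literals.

(~q | r) & (q | r) & (q | p)
⇔ (~q & q & q) | (~q & q & p) | (~q & r & q) | (~q & r & p) | (r & q & q) | (r & q & p) | (r & r & q) | (r & r & p)   [distribute & over |]
⇔ (r & q) | (r & p)   [simplify]

(r & q) | (r & p)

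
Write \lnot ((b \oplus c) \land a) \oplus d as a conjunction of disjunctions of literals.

(\lnot b \lor c \lor \lnot a \lor d) \land (\lnot c \lor b \lor \lnot a \lor d) \land (b \lor c \lor \lnot d) \land (\lnot b \lor \lnot c \lor \lnot d) \land (a \lor \lnot d)

\lnot ((b \oplus c) \land a) \oplus d
⇔ (\lnot ((b \oplus c) \land a) \lor d) \land \lnot (\lnot ((b \oplus c) \land a) \land d)   — expand \oplus
⇔ (\lnot ((b \lor c) \land \lnot (b \land c) \land a) \lor d) \land \lnot (\lnot ((b \oplus c) \land a) \land d)   — expand \oplus
⇔ (\lnot ((b \lor c) \land \lnot (b \land c) \land a) \lor d) \land \lnot (\lnot ((b \lor c) \land \lnot (b \land c) \land a) \land d)   — expand \oplus
⇔ (\lnot (b \lor c) \lor \lnot \lnot (b \land c) \lor \lnot a \lor d) \land \lnot (\lnot ((b \lor c) \land \lnot (b \land c) \land a) \land d)   — De Morgan
⇔ ((\lnot b \land \lnot c) \lor \lnot \lnot (b \land c) \lor \lnot a \lor d) \land \lnot (\lnot ((b \lor c) \land \lnot (b \land c) \land a) \land d)   — De Morgan
⇔ ((\lnot b \land \lnot c) \lor (b \land c) \lor \lnot a \lor d) \land \lnot (\lnot ((b \lor c) \land \lnot (b \land c) \land a) \land d)   — double negation
⇔ ((\lnot b \land \lnot c) \lor (b \land c) \lor \lnot a \lor d) \land (\lnot \lnot ((b \lor c) \land \lnot (b \land c) \land a) \lor \lnot d)   — De Morgan
⇔ ((\lnot b \land \lnot c) \lor (b \land c) \lor \lnot a \lor d) \land (((b \lor c) \land \lnot (b \land c) \land a) \lor \lnot d)   — double negation
⇔ ((\lnot b \land \lnot c) \lor (b \land c) \lor \lnot a \lor d) \land (((b \lor c) \land (\lnot b \lor \lnot c) \land a) \lor \lnot d)   — De Morgan
⇔ (\lnot b \lor b \lor \lnot a \lor d) \land (\lnot b \lor c \lor \lnot a \lor d) \land (\lnot c \lor b \lor \lnot a \lor d) \land (\lnot c \lor c \lor \lnot a \lor d) \land (b \lor c \lor \lnot d) \land (\lnot b \lor \lnot c \lor \lnot d) \land (a \lor \lnot d)   — distribute \lor over \land
⇔ (\lnot b \lor c \lor \lnot a \lor d) \land (\lnot c \lor b \lor \lnot a \lor d) \land (b \lor c \lor \lnot d) \land (\lnot b \lor \lnot c \lor \lnot d) \land (a \lor \lnot d)   — simplify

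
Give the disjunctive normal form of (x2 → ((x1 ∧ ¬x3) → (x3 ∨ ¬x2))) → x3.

(x2 ∧ x1 ∧ ¬x3) ∨ x3

(x2 → ((x1 ∧ ¬x3) → (x3 ∨ ¬x2))) → x3
= ¬(x2 → ((x1 ∧ ¬x3) → (x3 ∨ ¬x2))) ∨ x3   — eliminate →
= ¬(¬x2 ∨ ((x1 ∧ ¬x3) → (x3 ∨ ¬x2))) ∨ x3   — eliminate →
= ¬(¬x2 ∨ ¬(x1 ∧ ¬x3) ∨ x3 ∨ ¬x2) ∨ x3   — eliminate →
= (¬¬x2 ∧ ¬¬(x1 ∧ ¬x3) ∧ ¬x3 ∧ ¬¬x2) ∨ x3   — De Morgan
= (x2 ∧ ¬¬(x1 ∧ ¬x3) ∧ ¬x3 ∧ ¬¬x2) ∨ x3   — double negation
= (x2 ∧ x1 ∧ ¬x3 ∧ ¬x3 ∧ ¬¬x2) ∨ x3   — double negation
= (x2 ∧ x1 ∧ ¬x3 ∧ ¬x3 ∧ x2) ∨ x3   — double negation
= (x2 ∧ x1 ∧ ¬x3) ∨ x3   — simplify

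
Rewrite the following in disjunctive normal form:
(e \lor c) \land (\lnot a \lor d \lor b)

(e \land \lnot a) \lor (e \land d) \lor (e \land b) \lor (c \land \lnot a) \lor (c \land d) \lor (c \land b)

(e \lor c) \land (\lnot a \lor d \lor b)
⇔ (e \land \lnot a) \lor (e \land d) \lor (e \land b) \lor (c \land \lnot a) \lor (c \land d) \lor (c \land b)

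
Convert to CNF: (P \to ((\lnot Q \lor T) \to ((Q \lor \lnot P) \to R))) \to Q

(P \to ((\lnot Q \lor T) \to ((Q \lor \lnot P) \to R))) \to Q
≡ \lnot (P \to ((\lnot Q \lor T) \to ((Q \lor \lnot P) \to R))) \lor Q   — eliminate \to
≡ \lnot (\lnot P \lor ((\lnot Q \lor T) \to ((Q \lor \lnot P) \to R))) \lor Q   — eliminate \to
≡ \lnot (\lnot P \lor \lnot (\lnot Q \lor T) \lor ((Q \lor \lnot P) \to R)) \lor Q   — eliminate \to
≡ \lnot (\lnot P \lor \lnot (\lnot Q \lor T) \lor \lnot (Q \lor \lnot P) \lor R) \lor Q   — eliminate \to
≡ (\lnot \lnot P \land \lnot \lnot (\lnot Q \lor T) \land \lnot \lnot (Q \lor \lnot P) \land \lnot R) \lor Q   — De Morgan
≡ (P \land \lnot \lnot (\lnot Q \lor T) \land \lnot \lnot (Q \lor \lnot P) \land \lnot R) \lor Q   — double negation
≡ (P \land (\lnot Q \lor T) \land \lnot \lnot (Q \lor \lnot P) \land \lnot R) \lor Q   — double negation
≡ (P \land (\lnot Q \lor T) \land (Q \lor \lnot P) \land \lnot R) \lor Q   — double negation
≡ (P \lor Q) \land (\lnot Q \lor T \lor Q) \land (Q \lor \lnot P \lor Q) \land (\lnot R \lor Q)   — distribute \lor over \land
≡ (P \lor Q) \land (Q \lor \lnot P) \land (\lnot R \lor Q)   — simplify

(P \lor Q) \land (Q \lor \lnot P) \land (\lnot R \lor Q)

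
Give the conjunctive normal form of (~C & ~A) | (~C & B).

(~C & ~A) | (~C & B)
≡ (~C | ~C) & (~C | B) & (~A | ~C) & (~A | B)   [distribute | over &]
≡ ~C & (~A | B)   [simplify]

~C & (~A | B)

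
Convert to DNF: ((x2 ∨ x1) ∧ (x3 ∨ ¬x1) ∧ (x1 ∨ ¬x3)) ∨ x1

(x2 ∧ ¬x1 ∧ ¬x3) ∨ x1

((x2 ∨ x1) ∧ (x3 ∨ ¬x1) ∧ (x1 ∨ ¬x3)) ∨ x1
= (x2 ∧ x3 ∧ x1) ∨ (x2 ∧ x3 ∧ ¬x3) ∨ (x2 ∧ ¬x1 ∧ x1) ∨ (x2 ∧ ¬x1 ∧ ¬x3) ∨ (x1 ∧ x3 ∧ x1) ∨ (x1 ∧ x3 ∧ ¬x3) ∨ (x1 ∧ ¬x1 ∧ x1) ∨ (x1 ∧ ¬x1 ∧ ¬x3) ∨ x1   — distribute ∧ over ∨
= (x2 ∧ ¬x1 ∧ ¬x3) ∨ x1   — simplify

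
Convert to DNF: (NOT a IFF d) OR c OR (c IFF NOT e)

(a AND NOT d) OR (d AND NOT a) OR c OR (NOT c AND e)

(NOT a IFF d) OR c OR (c IFF NOT e)
= ((NOT a IMPLIES d) AND (d IMPLIES NOT a)) OR c OR (c IFF NOT e)   [eliminate IFF]
= ((NOT NOT a OR d) AND (d IMPLIES NOT a)) OR c OR (c IFF NOT e)   [eliminate IMPLIES]
= ((NOT NOT a OR d) AND (NOT d OR NOT a)) OR c OR (c IFF NOT e)   [eliminate IMPLIES]
= ((NOT NOT a OR d) AND (NOT d OR NOT a)) OR c OR ((c IMPLIES NOT e) AND (NOT e IMPLIES c))   [eliminate IFF]
= ((NOT NOT a OR d) AND (NOT d OR NOT a)) OR c OR ((NOT c OR NOT e) AND (NOT e IMPLIES c))   [eliminate IMPLIES]
= ((NOT NOT a OR d) AND (NOT d OR NOT a)) OR c OR ((NOT c OR NOT e) AND (NOT NOT e OR c))   [eliminate IMPLIES]
= ((a OR d) AND (NOT d OR NOT a)) OR c OR ((NOT c OR NOT e) AND (NOT NOT e OR c))   [double negation]
= ((a OR d) AND (NOT d OR NOT a)) OR c OR ((NOT c OR NOT e) AND (e OR c))   [double negation]
= (a AND NOT d) OR (a AND NOT a) OR (d AND NOT d) OR (d AND NOT a) OR c OR (NOT c AND e) OR (NOT c AND c) OR (NOT e AND e) OR (NOT e AND c)   [distribute AND over OR]
= (a AND NOT d) OR (d AND NOT a) OR c OR (NOT c AND e)   [simplify]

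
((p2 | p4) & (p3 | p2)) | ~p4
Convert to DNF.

((p2 | p4) & (p3 | p2)) | ~p4
≡ (p2 & p3) | (p2 & p2) | (p4 & p3) | (p4 & p2) | ~p4   (distribute & over |)
≡ p2 | (p4 & p3) | ~p4   (simplify)

p2 | (p4 & p3) | ~p4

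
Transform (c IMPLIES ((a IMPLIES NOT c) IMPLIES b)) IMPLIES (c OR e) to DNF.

c OR e

(c IMPLIES ((a IMPLIES NOT c) IMPLIES b)) IMPLIES (c OR e)
⇔ NOT (c IMPLIES ((a IMPLIES NOT c) IMPLIES b)) OR c OR e   [eliminate IMPLIES]
⇔ NOT (NOT c OR ((a IMPLIES NOT c) IMPLIES b)) OR c OR e   [eliminate IMPLIES]
⇔ NOT (NOT c OR NOT (a IMPLIES NOT c) OR b) OR c OR e   [eliminate IMPLIES]
⇔ NOT (NOT c OR NOT (NOT a OR NOT c) OR b) OR c OR e   [eliminate IMPLIES]
⇔ (NOT NOT c AND NOT NOT (NOT a OR NOT c) AND NOT b) OR c OR e   [De Morgan]
⇔ (c AND NOT NOT (NOT a OR NOT c) AND NOT b) OR c OR e   [double negation]
⇔ (c AND (NOT a OR NOT c) AND NOT b) OR c OR e   [double negation]
⇔ (c AND NOT a AND NOT b) OR (c AND NOT c AND NOT b) OR c OR e   [distribute AND over OR]
⇔ c OR e   [simplify]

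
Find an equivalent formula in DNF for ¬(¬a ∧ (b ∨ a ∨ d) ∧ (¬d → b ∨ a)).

¬(¬a ∧ (b ∨ a ∨ d) ∧ (¬d → b ∨ a))
⇔ ¬(¬a ∧ (b ∨ a ∨ d) ∧ (¬¬d ∨ b ∨ a))   (eliminate →)
⇔ ¬¬a ∨ ¬(b ∨ a ∨ d) ∨ ¬(¬¬d ∨ b ∨ a)   (De Morgan)
⇔ a ∨ ¬(b ∨ a ∨ d) ∨ ¬(¬¬d ∨ b ∨ a)   (double negation)
⇔ a ∨ ¬b ∧ ¬a ∧ ¬d ∨ ¬(¬¬d ∨ b ∨ a)   (De Morgan)
⇔ a ∨ ¬b ∧ ¬a ∧ ¬d ∨ ¬¬¬d ∧ ¬b ∧ ¬a   (De Morgan)
⇔ a ∨ ¬b ∧ ¬a ∧ ¬d ∨ ¬d ∧ ¬b ∧ ¬a   (double negation)
⇔ a ∨ ¬b ∧ ¬a ∧ ¬d   (simplify)

a ∨ ¬b ∧ ¬a ∧ ¬d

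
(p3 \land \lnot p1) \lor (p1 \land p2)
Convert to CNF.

(p3 \lor p1) \land (p3 \lor p2) \land (\lnot p1 \lor p2)

(p3 \land \lnot p1) \lor (p1 \land p2)
≡ (p3 \lor p1) \land (p3 \lor p2) \land (\lnot p1 \lor p1) \land (\lnot p1 \lor p2)   (distribute \lor over \land)
≡ (p3 \lor p1) \land (p3 \lor p2) \land (\lnot p1 \lor p2)   (simplify)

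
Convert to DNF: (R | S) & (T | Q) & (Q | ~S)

(R | S) & (T | Q) & (Q | ~S)
= (R & T & Q) | (R & T & ~S) | (R & Q & Q) | (R & Q & ~S) | (S & T & Q) | (S & T & ~S) | (S & Q & Q) | (S & Q & ~S)   [distribute & over |]
= (R & T & ~S) | (R & Q) | (S & Q)   [simplify]

(R & T & ~S) | (R & Q) | (S & Q)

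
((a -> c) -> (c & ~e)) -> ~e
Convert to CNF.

((a -> c) -> (c & ~e)) -> ~e
⇔ ~((a -> c) -> (c & ~e)) | ~e   — eliminate ->
⇔ ~(~(a -> c) | (c & ~e)) | ~e   — eliminate ->
⇔ ~(~(~a | c) | (c & ~e)) | ~e   — eliminate ->
⇔ (~~(~a | c) & ~(c & ~e)) | ~e   — De Morgan
⇔ ((~a | c) & ~(c & ~e)) | ~e   — double negation
⇔ ((~a | c) & (~c | ~~e)) | ~e   — De Morgan
⇔ ((~a | c) & (~c | e)) | ~e   — double negation
⇔ (~a | c | ~e) & (~c | e | ~e)   — distribute | over &
⇔ ~a | c | ~e   — simplify

~a | c | ~e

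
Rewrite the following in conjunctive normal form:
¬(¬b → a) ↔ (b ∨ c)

(b ∨ a ∨ c) ∧ ¬b ∧ (¬c ∨ ¬a)

¬(¬b → a) ↔ (b ∨ c)
≡ (¬(¬b → a) → (b ∨ c)) ∧ ((b ∨ c) → ¬(¬b → a))
≡ (¬¬(¬b → a) ∨ b ∨ c) ∧ ((b ∨ c) → ¬(¬b → a))
≡ (¬¬(¬¬b ∨ a) ∨ b ∨ c) ∧ ((b ∨ c) → ¬(¬b → a))
≡ (¬¬(¬¬b ∨ a) ∨ b ∨ c) ∧ (¬(b ∨ c) ∨ ¬(¬b → a))
≡ (¬¬(¬¬b ∨ a) ∨ b ∨ c) ∧ (¬(b ∨ c) ∨ ¬(¬¬b ∨ a))
≡ (¬¬b ∨ a ∨ b ∨ c) ∧ (¬(b ∨ c) ∨ ¬(¬¬b ∨ a))
≡ (b ∨ a ∨ b ∨ c) ∧ (¬(b ∨ c) ∨ ¬(¬¬b ∨ a))
≡ (b ∨ a ∨ b ∨ c) ∧ ((¬b ∧ ¬c) ∨ ¬(¬¬b ∨ a))
≡ (b ∨ a ∨ b ∨ c) ∧ ((¬b ∧ ¬c) ∨ (¬¬¬b ∧ ¬a))
≡ (b ∨ a ∨ b ∨ c) ∧ ((¬b ∧ ¬c) ∨ (¬b ∧ ¬a))
≡ (b ∨ a ∨ b ∨ c) ∧ (¬b ∨ ¬b) ∧ (¬b ∨ ¬a) ∧ (¬c ∨ ¬b) ∧ (¬c ∨ ¬a)
≡ (b ∨ a ∨ c) ∧ ¬b ∧ (¬c ∨ ¬a)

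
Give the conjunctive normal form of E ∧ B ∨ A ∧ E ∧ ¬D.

E ∧ B ∨ A ∧ E ∧ ¬D
≡ (E ∨ A) ∧ (E ∨ E) ∧ (E ∨ ¬D) ∧ (B ∨ A) ∧ (B ∨ E) ∧ (B ∨ ¬D)   (distribute ∨ over ∧)
≡ E ∧ (B ∨ A) ∧ (B ∨ ¬D)   (simplify)

E ∧ (B ∨ A) ∧ (B ∨ ¬D)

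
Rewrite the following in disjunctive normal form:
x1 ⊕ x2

x1 ⊕ x2
= (x1 ∧ ¬x2) ∨ (¬x1 ∧ x2)   (expand ⊕)

(x1 ∧ ¬x2) ∨ (¬x1 ∧ x2)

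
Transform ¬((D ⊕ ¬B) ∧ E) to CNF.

¬((D ⊕ ¬B) ∧ E)
= ¬((D ∨ ¬B) ∧ ¬(D ∧ ¬B) ∧ E)   (expand ⊕)
= ¬(D ∨ ¬B) ∨ ¬¬(D ∧ ¬B) ∨ ¬E   (De Morgan)
= (¬D ∧ ¬¬B) ∨ ¬¬(D ∧ ¬B) ∨ ¬E   (De Morgan)
= (¬D ∧ B) ∨ ¬¬(D ∧ ¬B) ∨ ¬E   (double negation)
= (¬D ∧ B) ∨ (D ∧ ¬B) ∨ ¬E   (double negation)
= (¬D ∨ D ∨ ¬E) ∧ (¬D ∨ ¬B ∨ ¬E) ∧ (B ∨ D ∨ ¬E) ∧ (B ∨ ¬B ∨ ¬E)   (distribute ∨ over ∧)
= (¬D ∨ ¬B ∨ ¬E) ∧ (B ∨ D ∨ ¬E)   (simplify)

(¬D ∨ ¬B ∨ ¬E) ∧ (B ∨ D ∨ ¬E)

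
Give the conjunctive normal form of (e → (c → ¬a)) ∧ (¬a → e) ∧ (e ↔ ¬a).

(a ∨ e) ∧ (¬e ∨ ¬a)

(e → (c → ¬a)) ∧ (¬a → e) ∧ (e ↔ ¬a)
≡ (¬e ∨ (c → ¬a)) ∧ (¬a → e) ∧ (e ↔ ¬a)   [eliminate →]
≡ (¬e ∨ ¬c ∨ ¬a) ∧ (¬a → e) ∧ (e ↔ ¬a)   [eliminate →]
≡ (¬e ∨ ¬c ∨ ¬a) ∧ (¬¬a ∨ e) ∧ (e ↔ ¬a)   [eliminate →]
≡ (¬e ∨ ¬c ∨ ¬a) ∧ (¬¬a ∨ e) ∧ (e → ¬a) ∧ (¬a → e)   [eliminate ↔]
≡ (¬e ∨ ¬c ∨ ¬a) ∧ (¬¬a ∨ e) ∧ (¬e ∨ ¬a) ∧ (¬a → e)   [eliminate →]
≡ (¬e ∨ ¬c ∨ ¬a) ∧ (¬¬a ∨ e) ∧ (¬e ∨ ¬a) ∧ (¬¬a ∨ e)   [eliminate →]
≡ (¬e ∨ ¬c ∨ ¬a) ∧ (a ∨ e) ∧ (¬e ∨ ¬a) ∧ (¬¬a ∨ e)   [double negation]
≡ (¬e ∨ ¬c ∨ ¬a) ∧ (a ∨ e) ∧ (¬e ∨ ¬a) ∧ (a ∨ e)   [double negation]
≡ (a ∨ e) ∧ (¬e ∨ ¬a)   [simplify]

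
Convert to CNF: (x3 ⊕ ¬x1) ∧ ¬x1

(¬x3 ∨ x1) ∧ ¬x1

(x3 ⊕ ¬x1) ∧ ¬x1
⇔ (x3 ∨ ¬x1) ∧ ¬(x3 ∧ ¬x1) ∧ ¬x1   [expand ⊕]
⇔ (x3 ∨ ¬x1) ∧ (¬x3 ∨ ¬¬x1) ∧ ¬x1   [De Morgan]
⇔ (x3 ∨ ¬x1) ∧ (¬x3 ∨ x1) ∧ ¬x1   [double negation]
⇔ (¬x3 ∨ x1) ∧ ¬x1   [simplify]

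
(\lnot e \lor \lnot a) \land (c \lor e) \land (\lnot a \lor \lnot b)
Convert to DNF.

(\lnot e \land c \land \lnot b) \lor (\lnot a \land c) \lor (\lnot a \land e)

(\lnot e \lor \lnot a) \land (c \lor e) \land (\lnot a \lor \lnot b)
⇔ (\lnot e \land c \land \lnot a) \lor (\lnot e \land c \land \lnot b) \lor (\lnot e \land e \land \lnot a) \lor (\lnot e \land e \land \lnot b) \lor (\lnot a \land c \land \lnot a) \lor (\lnot a \land c \land \lnot b) \lor (\lnot a \land e \land \lnot a) \lor (\lnot a \land e \land \lnot b)
⇔ (\lnot e \land c \land \lnot b) \lor (\lnot a \land c) \lor (\lnot a \land e)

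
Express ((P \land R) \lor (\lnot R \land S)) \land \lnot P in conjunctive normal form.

(P \lor \lnot R) \land (P \lor S) \land (R \lor S) \land \lnot P

((P \land R) \lor (\lnot R \land S)) \land \lnot P
≡ (P \lor \lnot R) \land (P \lor S) \land (R \lor \lnot R) \land (R \lor S) \land \lnot P   — distribute \lor over \land
≡ (P \lor \lnot R) \land (P \lor S) \land (R \lor S) \land \lnot P   — simplify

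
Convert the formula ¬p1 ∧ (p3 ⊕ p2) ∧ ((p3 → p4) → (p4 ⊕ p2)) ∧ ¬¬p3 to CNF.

¬p1 ∧ (p3 ⊕ p2) ∧ ((p3 → p4) → (p4 ⊕ p2)) ∧ ¬¬p3
≡ ¬p1 ∧ (p3 ∨ p2) ∧ ¬(p3 ∧ p2) ∧ ((p3 → p4) → (p4 ⊕ p2)) ∧ ¬¬p3
≡ ¬p1 ∧ (p3 ∨ p2) ∧ ¬(p3 ∧ p2) ∧ (¬(p3 → p4) ∨ (p4 ⊕ p2)) ∧ ¬¬p3
≡ ¬p1 ∧ (p3 ∨ p2) ∧ ¬(p3 ∧ p2) ∧ (¬(¬p3 ∨ p4) ∨ (p4 ⊕ p2)) ∧ ¬¬p3
≡ ¬p1 ∧ (p3 ∨ p2) ∧ ¬(p3 ∧ p2) ∧ (¬(¬p3 ∨ p4) ∨ ((p4 ∨ p2) ∧ ¬(p4 ∧ p2))) ∧ ¬¬p3
≡ ¬p1 ∧ (p3 ∨ p2) ∧ (¬p3 ∨ ¬p2) ∧ (¬(¬p3 ∨ p4) ∨ ((p4 ∨ p2) ∧ ¬(p4 ∧ p2))) ∧ ¬¬p3
≡ ¬p1 ∧ (p3 ∨ p2) ∧ (¬p3 ∨ ¬p2) ∧ ((¬¬p3 ∧ ¬p4) ∨ ((p4 ∨ p2) ∧ ¬(p4 ∧ p2))) ∧ ¬¬p3
≡ ¬p1 ∧ (p3 ∨ p2) ∧ (¬p3 ∨ ¬p2) ∧ ((p3 ∧ ¬p4) ∨ ((p4 ∨ p2) ∧ ¬(p4 ∧ p2))) ∧ ¬¬p3
≡ ¬p1 ∧ (p3 ∨ p2) ∧ (¬p3 ∨ ¬p2) ∧ ((p3 ∧ ¬p4) ∨ ((p4 ∨ p2) ∧ (¬p4 ∨ ¬p2))) ∧ ¬¬p3
≡ ¬p1 ∧ (p3 ∨ p2) ∧ (¬p3 ∨ ¬p2) ∧ ((p3 ∧ ¬p4) ∨ ((p4 ∨ p2) ∧ (¬p4 ∨ ¬p2))) ∧ p3
≡ ¬p1 ∧ (p3 ∨ p2) ∧ (¬p3 ∨ ¬p2) ∧ (p3 ∨ p4 ∨ p2) ∧ (p3 ∨ ¬p4 ∨ ¬p2) ∧ (¬p4 ∨ p4 ∨ p2) ∧ (¬p4 ∨ ¬p4 ∨ ¬p2) ∧ p3
≡ ¬p1 ∧ (¬p3 ∨ ¬p2) ∧ (¬p4 ∨ ¬p2) ∧ p3

¬p1 ∧ (¬p3 ∨ ¬p2) ∧ (¬p4 ∨ ¬p2) ∧ p3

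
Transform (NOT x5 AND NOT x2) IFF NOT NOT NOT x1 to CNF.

(NOT x5 AND NOT x2) IFF NOT NOT NOT x1
≡ ((NOT x5 AND NOT x2) IMPLIES NOT NOT NOT x1) AND (NOT NOT NOT x1 IMPLIES (NOT x5 AND NOT x2))   [eliminate IFF]
≡ (NOT (NOT x5 AND NOT x2) OR NOT NOT NOT x1) AND (NOT NOT NOT x1 IMPLIES (NOT x5 AND NOT x2))   [eliminate IMPLIES]
≡ (NOT (NOT x5 AND NOT x2) OR NOT NOT NOT x1) AND (NOT NOT NOT NOT x1 OR (NOT x5 AND NOT x2))   [eliminate IMPLIES]
≡ (NOT NOT x5 OR NOT NOT x2 OR NOT NOT NOT x1) AND (NOT NOT NOT NOT x1 OR (NOT x5 AND NOT x2))   [De Morgan]
≡ (x5 OR NOT NOT x2 OR NOT NOT NOT x1) AND (NOT NOT NOT NOT x1 OR (NOT x5 AND NOT x2))   [double negation]
≡ (x5 OR x2 OR NOT NOT NOT x1) AND (NOT NOT NOT NOT x1 OR (NOT x5 AND NOT x2))   [double negation]
≡ (x5 OR x2 OR NOT x1) AND (NOT NOT NOT NOT x1 OR (NOT x5 AND NOT x2))   [double negation]
≡ (x5 OR x2 OR NOT x1) AND (NOT NOT x1 OR (NOT x5 AND NOT x2))   [double negation]
≡ (x5 OR x2 OR NOT x1) AND (x1 OR (NOT x5 AND NOT x2))   [double negation]
≡ (x5 OR x2 OR NOT x1) AND (x1 OR NOT x5) AND (x1 OR NOT x2)   [distribute OR over AND]

(x5 OR x2 OR NOT x1) AND (x1 OR NOT x5) AND (x1 OR NOT x2)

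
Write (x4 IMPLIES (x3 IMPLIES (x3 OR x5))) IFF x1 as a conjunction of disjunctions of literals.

(x4 OR x1) AND (x3 OR x1) AND (NOT x3 OR x1) AND (NOT x5 OR x1)

(x4 IMPLIES (x3 IMPLIES (x3 OR x5))) IFF x1
≡ ((x4 IMPLIES (x3 IMPLIES (x3 OR x5))) IMPLIES x1) AND (x1 IMPLIES (x4 IMPLIES (x3 IMPLIES (x3 OR x5))))   — eliminate IFF
≡ (NOT (x4 IMPLIES (x3 IMPLIES (x3 OR x5))) OR x1) AND (x1 IMPLIES (x4 IMPLIES (x3 IMPLIES (x3 OR x5))))   — eliminate IMPLIES
≡ (NOT (NOT x4 OR (x3 IMPLIES (x3 OR x5))) OR x1) AND (x1 IMPLIES (x4 IMPLIES (x3 IMPLIES (x3 OR x5))))   — eliminate IMPLIES
≡ (NOT (NOT x4 OR NOT x3 OR x3 OR x5) OR x1) AND (x1 IMPLIES (x4 IMPLIES (x3 IMPLIES (x3 OR x5))))   — eliminate IMPLIES
≡ (NOT (NOT x4 OR NOT x3 OR x3 OR x5) OR x1) AND (NOT x1 OR (x4 IMPLIES (x3 IMPLIES (x3 OR x5))))   — eliminate IMPLIES
≡ (NOT (NOT x4 OR NOT x3 OR x3 OR x5) OR x1) AND (NOT x1 OR NOT x4 OR (x3 IMPLIES (x3 OR x5)))   — eliminate IMPLIES
≡ (NOT (NOT x4 OR NOT x3 OR x3 OR x5) OR x1) AND (NOT x1 OR NOT x4 OR NOT x3 OR x3 OR x5)   — eliminate IMPLIES
≡ ((NOT NOT x4 AND NOT NOT x3 AND NOT x3 AND NOT x5) OR x1) AND (NOT x1 OR NOT x4 OR NOT x3 OR x3 OR x5)   — De Morgan
≡ ((x4 AND NOT NOT x3 AND NOT x3 AND NOT x5) OR x1) AND (NOT x1 OR NOT x4 OR NOT x3 OR x3 OR x5)   — double negation
≡ ((x4 AND x3 AND NOT x3 AND NOT x5) OR x1) AND (NOT x1 OR NOT x4 OR NOT x3 OR x3 OR x5)   — double negation
≡ (x4 OR x1) AND (x3 OR x1) AND (NOT x3 OR x1) AND (NOT x5 OR x1) AND (NOT x1 OR NOT x4 OR NOT x3 OR x3 OR x5)   — distribute OR over AND
≡ (x4 OR x1) AND (x3 OR x1) AND (NOT x3 OR x1) AND (NOT x5 OR x1)   — simplify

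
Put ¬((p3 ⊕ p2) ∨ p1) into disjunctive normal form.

(¬p3 ∧ ¬p2 ∧ ¬p1) ∨ (p2 ∧ p3 ∧ ¬p1)

¬((p3 ⊕ p2) ∨ p1)
≡ ¬((p3 ∧ ¬p2) ∨ (¬p3 ∧ p2) ∨ p1)   (expand ⊕)
≡ ¬(p3 ∧ ¬p2) ∧ ¬(¬p3 ∧ p2) ∧ ¬p1   (De Morgan)
≡ (¬p3 ∨ ¬¬p2) ∧ ¬(¬p3 ∧ p2) ∧ ¬p1   (De Morgan)
≡ (¬p3 ∨ p2) ∧ ¬(¬p3 ∧ p2) ∧ ¬p1   (double negation)
≡ (¬p3 ∨ p2) ∧ (¬¬p3 ∨ ¬p2) ∧ ¬p1   (De Morgan)
≡ (¬p3 ∨ p2) ∧ (p3 ∨ ¬p2) ∧ ¬p1   (double negation)
≡ (¬p3 ∧ p3 ∧ ¬p1) ∨ (¬p3 ∧ ¬p2 ∧ ¬p1) ∨ (p2 ∧ p3 ∧ ¬p1) ∨ (p2 ∧ ¬p2 ∧ ¬p1)   (distribute ∧ over ∨)
≡ (¬p3 ∧ ¬p2 ∧ ¬p1) ∨ (p2 ∧ p3 ∧ ¬p1)   (simplify)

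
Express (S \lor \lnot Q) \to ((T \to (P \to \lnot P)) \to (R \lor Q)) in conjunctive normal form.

(S \lor \lnot Q) \to ((T \to (P \to \lnot P)) \to (R \lor Q))
≡ \lnot (S \lor \lnot Q) \lor ((T \to (P \to \lnot P)) \to (R \lor Q))   [eliminate \to]
≡ \lnot (S \lor \lnot Q) \lor \lnot (T \to (P \to \lnot P)) \lor R \lor Q   [eliminate \to]
≡ \lnot (S \lor \lnot Q) \lor \lnot (\lnot T \lor (P \to \lnot P)) \lor R \lor Q   [eliminate \to]
≡ \lnot (S \lor \lnot Q) \lor \lnot (\lnot T \lor \lnot P \lor \lnot P) \lor R \lor Q   [eliminate \to]
≡ (\lnot S \land \lnot \lnot Q) \lor \lnot (\lnot T \lor \lnot P \lor \lnot P) \lor R \lor Q   [De Morgan]
≡ (\lnot S \land Q) \lor \lnot (\lnot T \lor \lnot P \lor \lnot P) \lor R \lor Q   [double negation]
≡ (\lnot S \land Q) \lor (\lnot \lnot T \land \lnot \lnot P \land \lnot \lnot P) \lor R \lor Q   [De Morgan]
≡ (\lnot S \land Q) \lor (T \land \lnot \lnot P \land \lnot \lnot P) \lor R \lor Q   [double negation]
≡ (\lnot S \land Q) \lor (T \land P \land \lnot \lnot P) \lor R \lor Q   [double negation]
≡ (\lnot S \land Q) \lor (T \land P \land P) \lor R \lor Q   [double negation]
≡ (\lnot S \lor T \lor R \lor Q) \land (\lnot S \lor P \lor R \lor Q) \land (\lnot S \lor P \lor R \lor Q) \land (Q \lor T \lor R \lor Q) \land (Q \lor P \lor R \lor Q) \land (Q \lor P \lor R \lor Q)   [distribute \lor over \land]
≡ (Q \lor T \lor R) \land (Q \lor P \lor R)   [simplify]

(Q \lor T \lor R) \land (Q \lor P \lor R)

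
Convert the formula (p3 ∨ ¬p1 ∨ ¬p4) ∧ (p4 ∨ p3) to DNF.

(p3 ∨ ¬p1 ∨ ¬p4) ∧ (p4 ∨ p3)
⇔ (p3 ∧ p4) ∨ (p3 ∧ p3) ∨ (¬p1 ∧ p4) ∨ (¬p1 ∧ p3) ∨ (¬p4 ∧ p4) ∨ (¬p4 ∧ p3)   [distribute ∧ over ∨]
⇔ p3 ∨ (¬p1 ∧ p4)   [simplify]

p3 ∨ (¬p1 ∧ p4)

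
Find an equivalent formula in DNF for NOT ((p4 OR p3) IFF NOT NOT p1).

(p4 AND NOT p1) OR (p3 AND NOT p1) OR (p1 AND NOT p4 AND NOT p3)

NOT ((p4 OR p3) IFF NOT NOT p1)
⇔ NOT (((p4 OR p3) IMPLIES NOT NOT p1) AND (NOT NOT p1 IMPLIES (p4 OR p3)))   [eliminate IFF]
⇔ NOT ((NOT (p4 OR p3) OR NOT NOT p1) AND (NOT NOT p1 IMPLIES (p4 OR p3)))   [eliminate IMPLIES]
⇔ NOT ((NOT (p4 OR p3) OR NOT NOT p1) AND (NOT NOT NOT p1 OR p4 OR p3))   [eliminate IMPLIES]
⇔ NOT (NOT (p4 OR p3) OR NOT NOT p1) OR NOT (NOT NOT NOT p1 OR p4 OR p3)   [De Morgan]
⇔ (NOT NOT (p4 OR p3) AND NOT NOT NOT p1) OR NOT (NOT NOT NOT p1 OR p4 OR p3)   [De Morgan]
⇔ ((p4 OR p3) AND NOT NOT NOT p1) OR NOT (NOT NOT NOT p1 OR p4 OR p3)   [double negation]
⇔ ((p4 OR p3) AND NOT p1) OR NOT (NOT NOT NOT p1 OR p4 OR p3)   [double negation]
⇔ ((p4 OR p3) AND NOT p1) OR (NOT NOT NOT NOT p1 AND NOT p4 AND NOT p3)   [De Morgan]
⇔ ((p4 OR p3) AND NOT p1) OR (NOT NOT p1 AND NOT p4 AND NOT p3)   [double negation]
⇔ ((p4 OR p3) AND NOT p1) OR (p1 AND NOT p4 AND NOT p3)   [double negation]
⇔ (p4 AND NOT p1) OR (p3 AND NOT p1) OR (p1 AND NOT p4 AND NOT p3)   [distribute AND over OR]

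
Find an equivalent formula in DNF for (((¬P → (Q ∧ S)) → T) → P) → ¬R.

(¬P ∧ ¬Q) ∨ (¬P ∧ ¬S) ∨ (T ∧ ¬P) ∨ ¬R

(((¬P → (Q ∧ S)) → T) → P) → ¬R
≡ ¬(((¬P → (Q ∧ S)) → T) → P) ∨ ¬R   (eliminate →)
≡ ¬(¬((¬P → (Q ∧ S)) → T) ∨ P) ∨ ¬R   (eliminate →)
≡ ¬(¬(¬(¬P → (Q ∧ S)) ∨ T) ∨ P) ∨ ¬R   (eliminate →)
≡ ¬(¬(¬(¬¬P ∨ (Q ∧ S)) ∨ T) ∨ P) ∨ ¬R   (eliminate →)
≡ (¬¬(¬(¬¬P ∨ (Q ∧ S)) ∨ T) ∧ ¬P) ∨ ¬R   (De Morgan)
≡ ((¬(¬¬P ∨ (Q ∧ S)) ∨ T) ∧ ¬P) ∨ ¬R   (double negation)
≡ (((¬¬¬P ∧ ¬(Q ∧ S)) ∨ T) ∧ ¬P) ∨ ¬R   (De Morgan)
≡ (((¬P ∧ ¬(Q ∧ S)) ∨ T) ∧ ¬P) ∨ ¬R   (double negation)
≡ (((¬P ∧ (¬Q ∨ ¬S)) ∨ T) ∧ ¬P) ∨ ¬R   (De Morgan)
≡ (¬P ∧ ¬Q ∧ ¬P) ∨ (¬P ∧ ¬S ∧ ¬P) ∨ (T ∧ ¬P) ∨ ¬R   (distribute ∧ over ∨)
≡ (¬P ∧ ¬Q) ∨ (¬P ∧ ¬S) ∨ (T ∧ ¬P) ∨ ¬R   (simplify)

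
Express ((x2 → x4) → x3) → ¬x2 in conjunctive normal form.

((x2 → x4) → x3) → ¬x2
≡ ¬((x2 → x4) → x3) ∨ ¬x2   [eliminate →]
≡ ¬(¬(x2 → x4) ∨ x3) ∨ ¬x2   [eliminate →]
≡ ¬(¬(¬x2 ∨ x4) ∨ x3) ∨ ¬x2   [eliminate →]
≡ (¬¬(¬x2 ∨ x4) ∧ ¬x3) ∨ ¬x2   [De Morgan]
≡ ((¬x2 ∨ x4) ∧ ¬x3) ∨ ¬x2   [double negation]
≡ (¬x2 ∨ x4 ∨ ¬x2) ∧ (¬x3 ∨ ¬x2)   [distribute ∨ over ∧]
≡ (¬x2 ∨ x4) ∧ (¬x3 ∨ ¬x2)   [simplify]

(¬x2 ∨ x4) ∧ (¬x3 ∨ ¬x2)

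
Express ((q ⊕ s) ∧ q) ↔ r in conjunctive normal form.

(¬q ∨ s ∨ r) ∧ (¬r ∨ ¬q ∨ ¬s) ∧ (¬r ∨ q)

((q ⊕ s) ∧ q) ↔ r
⇔ (((q ⊕ s) ∧ q) → r) ∧ (r → ((q ⊕ s) ∧ q))   [eliminate ↔]
⇔ (¬((q ⊕ s) ∧ q) ∨ r) ∧ (r → ((q ⊕ s) ∧ q))   [eliminate →]
⇔ (¬((q ∨ s) ∧ ¬(q ∧ s) ∧ q) ∨ r) ∧ (r → ((q ⊕ s) ∧ q))   [expand ⊕]
⇔ (¬((q ∨ s) ∧ ¬(q ∧ s) ∧ q) ∨ r) ∧ (¬r ∨ ((q ⊕ s) ∧ q))   [eliminate →]
⇔ (¬((q ∨ s) ∧ ¬(q ∧ s) ∧ q) ∨ r) ∧ (¬r ∨ ((q ∨ s) ∧ ¬(q ∧ s) ∧ q))   [expand ⊕]
⇔ (¬(q ∨ s) ∨ ¬¬(q ∧ s) ∨ ¬q ∨ r) ∧ (¬r ∨ ((q ∨ s) ∧ ¬(q ∧ s) ∧ q))   [De Morgan]
⇔ ((¬q ∧ ¬s) ∨ ¬¬(q ∧ s) ∨ ¬q ∨ r) ∧ (¬r ∨ ((q ∨ s) ∧ ¬(q ∧ s) ∧ q))   [De Morgan]
⇔ ((¬q ∧ ¬s) ∨ (q ∧ s) ∨ ¬q ∨ r) ∧ (¬r ∨ ((q ∨ s) ∧ ¬(q ∧ s) ∧ q))   [double negation]
⇔ ((¬q ∧ ¬s) ∨ (q ∧ s) ∨ ¬q ∨ r) ∧ (¬r ∨ ((q ∨ s) ∧ (¬q ∨ ¬s) ∧ q))   [De Morgan]
⇔ (¬q ∨ q ∨ ¬q ∨ r) ∧ (¬q ∨ s ∨ ¬q ∨ r) ∧ (¬s ∨ q ∨ ¬q ∨ r) ∧ (¬s ∨ s ∨ ¬q ∨ r) ∧ (¬r ∨ q ∨ s) ∧ (¬r ∨ ¬q ∨ ¬s) ∧ (¬r ∨ q)   [distribute ∨ over ∧]
⇔ (¬q ∨ s ∨ r) ∧ (¬r ∨ ¬q ∨ ¬s) ∧ (¬r ∨ q)   [simplify]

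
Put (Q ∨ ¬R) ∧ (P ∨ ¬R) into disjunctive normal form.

(Q ∨ ¬R) ∧ (P ∨ ¬R)
≡ (Q ∧ P) ∨ (Q ∧ ¬R) ∨ (¬R ∧ P) ∨ (¬R ∧ ¬R)   — distribute ∧ over ∨
≡ (Q ∧ P) ∨ ¬R   — simplify

(Q ∧ P) ∨ ¬R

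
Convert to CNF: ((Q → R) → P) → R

(¬Q ∨ R) ∧ (¬P ∨ R)

((Q → R) → P) → R
≡ ¬((Q → R) → P) ∨ R   [eliminate →]
≡ ¬(¬(Q → R) ∨ P) ∨ R   [eliminate →]
≡ ¬(¬(¬Q ∨ R) ∨ P) ∨ R   [eliminate →]
≡ (¬¬(¬Q ∨ R) ∧ ¬P) ∨ R   [De Morgan]
≡ ((¬Q ∨ R) ∧ ¬P) ∨ R   [double negation]
≡ (¬Q ∨ R ∨ R) ∧ (¬P ∨ R)   [distribute ∨ over ∧]
≡ (¬Q ∨ R) ∧ (¬P ∨ R)   [simplify]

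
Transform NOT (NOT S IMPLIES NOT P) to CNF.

NOT S AND P

NOT (NOT S IMPLIES NOT P)
≡ NOT (NOT NOT S OR NOT P)   [eliminate IMPLIES]
≡ NOT NOT NOT S AND NOT NOT P   [De Morgan]
≡ NOT S AND NOT NOT P   [double negation]
≡ NOT S AND P   [double negation]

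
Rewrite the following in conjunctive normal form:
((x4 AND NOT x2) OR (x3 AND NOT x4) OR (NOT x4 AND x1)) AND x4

(NOT x2 OR x3 OR x1) AND (NOT x2 OR NOT x4) AND x4

((x4 AND NOT x2) OR (x3 AND NOT x4) OR (NOT x4 AND x1)) AND x4
= (x4 OR x3 OR NOT x4) AND (x4 OR x3 OR x1) AND (x4 OR NOT x4 OR NOT x4) AND (x4 OR NOT x4 OR x1) AND (NOT x2 OR x3 OR NOT x4) AND (NOT x2 OR x3 OR x1) AND (NOT x2 OR NOT x4 OR NOT x4) AND (NOT x2 OR NOT x4 OR x1) AND x4
= (NOT x2 OR x3 OR x1) AND (NOT x2 OR NOT x4) AND x4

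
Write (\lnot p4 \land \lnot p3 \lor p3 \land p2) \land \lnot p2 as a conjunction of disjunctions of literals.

(\lnot p4 \land \lnot p3 \lor p3 \land p2) \land \lnot p2
≡ (\lnot p4 \lor p3) \land (\lnot p4 \lor p2) \land (\lnot p3 \lor p3) \land (\lnot p3 \lor p2) \land \lnot p2   (distribute \lor over \land)
≡ (\lnot p4 \lor p3) \land (\lnot p4 \lor p2) \land (\lnot p3 \lor p2) \land \lnot p2   (simplify)

(\lnot p4 \lor p3) \land (\lnot p4 \lor p2) \land (\lnot p3 \lor p2) \land \lnot p2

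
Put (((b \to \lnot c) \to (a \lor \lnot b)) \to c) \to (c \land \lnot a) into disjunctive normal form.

(((b \to \lnot c) \to (a \lor \lnot b)) \to c) \to (c \land \lnot a)
≡ \lnot (((b \to \lnot c) \to (a \lor \lnot b)) \to c) \lor (c \land \lnot a)
≡ \lnot (\lnot ((b \to \lnot c) \to (a \lor \lnot b)) \lor c) \lor (c \land \lnot a)
≡ \lnot (\lnot (\lnot (b \to \lnot c) \lor a \lor \lnot b) \lor c) \lor (c \land \lnot a)
≡ \lnot (\lnot (\lnot (\lnot b \lor \lnot c) \lor a \lor \lnot b) \lor c) \lor (c \land \lnot a)
≡ (\lnot \lnot (\lnot (\lnot b \lor \lnot c) \lor a \lor \lnot b) \land \lnot c) \lor (c \land \lnot a)
≡ ((\lnot (\lnot b \lor \lnot c) \lor a \lor \lnot b) \land \lnot c) \lor (c \land \lnot a)
≡ (((\lnot \lnot b \land \lnot \lnot c) \lor a \lor \lnot b) \land \lnot c) \lor (c \land \lnot a)
≡ (((b \land \lnot \lnot c) \lor a \lor \lnot b) \land \lnot c) \lor (c \land \lnot a)
≡ (((b \land c) \lor a \lor \lnot b) \land \lnot c) \lor (c \land \lnot a)
≡ (b \land c \land \lnot c) \lor (a \land \lnot c) \lor (\lnot b \land \lnot c) \lor (c \land \lnot a)
≡ (a \land \lnot c) \lor (\lnot b \land \lnot c) \lor (c \land \lnot a)

(a \land \lnot c) \lor (\lnot b \land \lnot c) \lor (c \land \lnot a)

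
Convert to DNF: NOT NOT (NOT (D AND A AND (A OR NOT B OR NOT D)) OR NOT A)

NOT D OR NOT A

NOT NOT (NOT (D AND A AND (A OR NOT B OR NOT D)) OR NOT A)
≡ NOT (D AND A AND (A OR NOT B OR NOT D)) OR NOT A   (double negation)
≡ NOT D OR NOT A OR NOT (A OR NOT B OR NOT D) OR NOT A   (De Morgan)
≡ NOT D OR NOT A OR (NOT A AND NOT NOT B AND NOT NOT D) OR NOT A   (De Morgan)
≡ NOT D OR NOT A OR (NOT A AND B AND NOT NOT D) OR NOT A   (double negation)
≡ NOT D OR NOT A OR (NOT A AND B AND D) OR NOT A   (double negation)
≡ NOT D OR NOT A   (simplify)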